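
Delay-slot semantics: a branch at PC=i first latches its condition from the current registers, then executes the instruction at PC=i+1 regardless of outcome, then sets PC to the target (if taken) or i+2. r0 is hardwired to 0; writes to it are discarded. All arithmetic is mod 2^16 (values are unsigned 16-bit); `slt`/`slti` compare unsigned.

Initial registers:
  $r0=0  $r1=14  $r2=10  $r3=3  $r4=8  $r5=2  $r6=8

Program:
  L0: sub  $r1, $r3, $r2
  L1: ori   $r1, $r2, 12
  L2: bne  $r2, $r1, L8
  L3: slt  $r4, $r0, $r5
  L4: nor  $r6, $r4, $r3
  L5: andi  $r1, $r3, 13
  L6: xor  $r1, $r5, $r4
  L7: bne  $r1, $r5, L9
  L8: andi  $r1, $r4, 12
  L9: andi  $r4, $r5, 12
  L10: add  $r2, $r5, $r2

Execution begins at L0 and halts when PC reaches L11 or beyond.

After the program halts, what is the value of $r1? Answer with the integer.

0

#0 sub  $r1, $r3, $r2 ; 0/65529/10/3/8/2/8
#1 ori   $r1, $r2, 12 ; 0/14/10/3/8/2/8
#2 bne  $r2, $r1, L8 ; 0/14/10/3/8/2/8 ; →target
#3 slt  $r4, $r0, $r5 ; 0/14/10/3/1/2/8
#8 andi  $r1, $r4, 12 ; 0/0/10/3/1/2/8
#9 andi  $r4, $r5, 12 ; 0/0/10/3/0/2/8
#10 add  $r2, $r5, $r2 ; 0/0/12/3/0/2/8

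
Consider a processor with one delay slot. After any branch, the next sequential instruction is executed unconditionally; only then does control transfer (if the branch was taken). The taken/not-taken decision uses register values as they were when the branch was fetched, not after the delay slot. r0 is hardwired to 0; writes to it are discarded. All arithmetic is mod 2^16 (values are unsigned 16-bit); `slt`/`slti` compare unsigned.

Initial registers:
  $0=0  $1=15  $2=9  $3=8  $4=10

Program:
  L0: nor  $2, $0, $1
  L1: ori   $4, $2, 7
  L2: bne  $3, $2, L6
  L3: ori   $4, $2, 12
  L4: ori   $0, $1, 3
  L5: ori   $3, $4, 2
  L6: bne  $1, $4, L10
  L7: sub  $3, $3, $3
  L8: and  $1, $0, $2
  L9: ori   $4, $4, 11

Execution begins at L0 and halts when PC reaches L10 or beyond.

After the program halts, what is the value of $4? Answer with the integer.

65532

#0 nor  $2, $0, $1 ; 0/15/65520/8/10
#1 ori   $4, $2, 7 ; 0/15/65520/8/65527
#2 bne  $3, $2, L6 ; 0/15/65520/8/65527 ; →target
#3 ori   $4, $2, 12 ; 0/15/65520/8/65532
#6 bne  $1, $4, L10 ; 0/15/65520/8/65532 ; →target
#7 sub  $3, $3, $3 ; 0/15/65520/0/65532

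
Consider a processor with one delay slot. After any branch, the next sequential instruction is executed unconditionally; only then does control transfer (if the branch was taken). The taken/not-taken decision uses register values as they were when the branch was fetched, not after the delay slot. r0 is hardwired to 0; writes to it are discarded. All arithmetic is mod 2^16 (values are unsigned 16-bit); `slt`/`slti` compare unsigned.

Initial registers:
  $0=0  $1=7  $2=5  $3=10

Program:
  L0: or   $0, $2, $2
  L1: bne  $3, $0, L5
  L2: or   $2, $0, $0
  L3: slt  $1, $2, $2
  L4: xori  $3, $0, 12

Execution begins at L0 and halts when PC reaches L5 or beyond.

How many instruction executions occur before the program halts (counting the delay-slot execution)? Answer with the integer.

3

#0 or   $0, $2, $2 ; 0/7/5/10
#1 bne  $3, $0, L5 ; 0/7/5/10 ; →target
#2 or   $2, $0, $0 ; 0/7/0/10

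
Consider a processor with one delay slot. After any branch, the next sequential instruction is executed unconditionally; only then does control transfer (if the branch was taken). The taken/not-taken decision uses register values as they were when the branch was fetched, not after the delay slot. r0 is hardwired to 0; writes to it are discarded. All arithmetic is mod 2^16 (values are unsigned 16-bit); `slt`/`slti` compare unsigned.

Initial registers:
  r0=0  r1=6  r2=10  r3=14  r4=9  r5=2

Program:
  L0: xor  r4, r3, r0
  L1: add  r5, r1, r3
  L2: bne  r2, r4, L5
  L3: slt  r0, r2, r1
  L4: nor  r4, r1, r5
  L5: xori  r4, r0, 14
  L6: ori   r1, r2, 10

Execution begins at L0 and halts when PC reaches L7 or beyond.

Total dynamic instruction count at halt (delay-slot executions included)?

6

[0] xor  r4, r3, r0  →  {r0:0, r1:6, r2:10, r3:14, r4:14, r5:2}
[1] add  r5, r1, r3  →  {r0:0, r1:6, r2:10, r3:14, r4:14, r5:20}
[2] bne  r2, r4, L5  →  {r0:0, r1:6, r2:10, r3:14, r4:14, r5:20}  ⟨branch taken⟩
[3] slt  r0, r2, r1  →  {r0:0, r1:6, r2:10, r3:14, r4:14, r5:20}
[5] xori  r4, r0, 14  →  {r0:0, r1:6, r2:10, r3:14, r4:14, r5:20}
[6] ori   r1, r2, 10  →  {r0:0, r1:10, r2:10, r3:14, r4:14, r5:20}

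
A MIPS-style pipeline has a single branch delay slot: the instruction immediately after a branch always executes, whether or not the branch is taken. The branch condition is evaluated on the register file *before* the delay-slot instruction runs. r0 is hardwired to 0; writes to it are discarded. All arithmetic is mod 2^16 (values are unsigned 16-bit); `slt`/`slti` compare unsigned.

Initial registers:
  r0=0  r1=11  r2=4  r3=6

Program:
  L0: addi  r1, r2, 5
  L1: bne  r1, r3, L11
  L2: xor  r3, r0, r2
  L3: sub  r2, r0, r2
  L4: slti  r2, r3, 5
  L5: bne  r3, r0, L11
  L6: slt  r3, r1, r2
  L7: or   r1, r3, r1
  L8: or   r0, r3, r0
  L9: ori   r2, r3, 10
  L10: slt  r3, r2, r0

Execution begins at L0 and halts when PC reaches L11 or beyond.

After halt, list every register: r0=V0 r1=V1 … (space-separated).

[0] addi  r1, r2, 5  →  {r0:0, r1:9, r2:4, r3:6}
[1] bne  r1, r3, L11  →  {r0:0, r1:9, r2:4, r3:6}  ⟨branch taken⟩
[2] xor  r3, r0, r2  →  {r0:0, r1:9, r2:4, r3:4}

r0=0 r1=9 r2=4 r3=4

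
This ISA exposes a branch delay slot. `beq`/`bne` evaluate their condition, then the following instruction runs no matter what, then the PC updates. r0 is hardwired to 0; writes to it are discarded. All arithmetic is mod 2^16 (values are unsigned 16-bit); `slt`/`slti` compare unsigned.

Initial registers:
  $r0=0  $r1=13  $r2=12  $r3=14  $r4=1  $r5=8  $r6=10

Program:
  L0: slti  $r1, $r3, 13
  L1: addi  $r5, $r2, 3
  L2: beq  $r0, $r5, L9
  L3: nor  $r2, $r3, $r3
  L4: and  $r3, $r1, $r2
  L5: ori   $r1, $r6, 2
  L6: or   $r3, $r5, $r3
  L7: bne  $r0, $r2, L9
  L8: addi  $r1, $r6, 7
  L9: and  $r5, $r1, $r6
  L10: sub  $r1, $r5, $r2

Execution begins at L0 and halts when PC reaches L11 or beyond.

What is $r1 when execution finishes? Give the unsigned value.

  step pc=0: slti  $r1, $r3, 13  regs=(0,0,12,14,1,8,10)
  step pc=1: addi  $r5, $r2, 3  regs=(0,0,12,14,1,15,10)
  step pc=2: beq  $r0, $r5, L9  cond=F  regs=(0,0,12,14,1,15,10)
  step pc=3: nor  $r2, $r3, $r3  regs=(0,0,65521,14,1,15,10)
  step pc=4: and  $r3, $r1, $r2  regs=(0,0,65521,0,1,15,10)
  step pc=5: ori   $r1, $r6, 2  regs=(0,10,65521,0,1,15,10)
  step pc=6: or   $r3, $r5, $r3  regs=(0,10,65521,15,1,15,10)
  step pc=7: bne  $r0, $r2, L9  cond=T  regs=(0,10,65521,15,1,15,10)
  step pc=8: addi  $r1, $r6, 7  regs=(0,17,65521,15,1,15,10)
  step pc=9: and  $r5, $r1, $r6  regs=(0,17,65521,15,1,0,10)
  step pc=10: sub  $r1, $r5, $r2  regs=(0,15,65521,15,1,0,10)

15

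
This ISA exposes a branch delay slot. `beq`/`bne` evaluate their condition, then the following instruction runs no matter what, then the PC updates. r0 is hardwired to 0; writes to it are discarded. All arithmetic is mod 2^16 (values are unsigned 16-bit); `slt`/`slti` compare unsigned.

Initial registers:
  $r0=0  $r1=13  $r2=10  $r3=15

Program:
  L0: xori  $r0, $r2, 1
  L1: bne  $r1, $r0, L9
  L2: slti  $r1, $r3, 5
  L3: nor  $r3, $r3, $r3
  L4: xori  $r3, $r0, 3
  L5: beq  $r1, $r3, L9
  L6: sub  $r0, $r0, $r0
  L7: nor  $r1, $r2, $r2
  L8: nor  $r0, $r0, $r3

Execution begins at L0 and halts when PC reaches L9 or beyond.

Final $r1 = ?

  step pc=0: xori  $r0, $r2, 1  regs=(0,13,10,15)
  step pc=1: bne  $r1, $r0, L9  cond=T  regs=(0,13,10,15)
  step pc=2: slti  $r1, $r3, 5  regs=(0,0,10,15)

0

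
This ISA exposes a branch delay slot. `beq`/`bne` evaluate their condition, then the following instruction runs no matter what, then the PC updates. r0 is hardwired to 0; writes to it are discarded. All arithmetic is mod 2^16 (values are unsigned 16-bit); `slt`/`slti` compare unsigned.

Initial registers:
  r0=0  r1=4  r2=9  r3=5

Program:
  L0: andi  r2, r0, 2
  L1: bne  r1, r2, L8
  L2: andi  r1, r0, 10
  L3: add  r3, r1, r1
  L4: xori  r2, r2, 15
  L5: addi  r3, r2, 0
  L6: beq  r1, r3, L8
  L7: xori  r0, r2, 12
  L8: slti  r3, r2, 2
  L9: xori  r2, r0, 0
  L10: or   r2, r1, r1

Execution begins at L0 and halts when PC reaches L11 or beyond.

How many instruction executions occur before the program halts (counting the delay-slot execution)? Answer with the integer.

6

PC=0  andi  r2, r0, 2        | r0=0 r1=4 r2=0 r3=5
PC=1  bne  r1, r2, L8        | r0=0 r1=4 r2=0 r3=5  [TAKEN]
PC=2  andi  r1, r0, 10       | r0=0 r1=0 r2=0 r3=5
PC=8  slti  r3, r2, 2        | r0=0 r1=0 r2=0 r3=1
PC=9  xori  r2, r0, 0        | r0=0 r1=0 r2=0 r3=1
PC=10 or   r2, r1, r1        | r0=0 r1=0 r2=0 r3=1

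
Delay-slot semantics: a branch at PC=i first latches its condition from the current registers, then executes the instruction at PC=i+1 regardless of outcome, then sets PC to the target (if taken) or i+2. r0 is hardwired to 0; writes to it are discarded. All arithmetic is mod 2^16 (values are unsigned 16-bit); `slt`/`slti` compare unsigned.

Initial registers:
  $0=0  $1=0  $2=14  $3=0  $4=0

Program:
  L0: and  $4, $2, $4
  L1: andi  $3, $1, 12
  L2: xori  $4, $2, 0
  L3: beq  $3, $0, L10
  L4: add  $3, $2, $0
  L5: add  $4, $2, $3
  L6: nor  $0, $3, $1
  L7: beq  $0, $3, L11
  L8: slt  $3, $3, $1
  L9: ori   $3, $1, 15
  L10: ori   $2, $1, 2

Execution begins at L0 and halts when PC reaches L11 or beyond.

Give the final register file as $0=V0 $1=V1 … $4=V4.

$0=0 $1=0 $2=2 $3=14 $4=14

PC=0  and  $4, $2, $4        | $0=0 $1=0 $2=14 $3=0 $4=0
PC=1  andi  $3, $1, 12       | $0=0 $1=0 $2=14 $3=0 $4=0
PC=2  xori  $4, $2, 0        | $0=0 $1=0 $2=14 $3=0 $4=14
PC=3  beq  $3, $0, L10       | $0=0 $1=0 $2=14 $3=0 $4=14  [TAKEN]
PC=4  add  $3, $2, $0        | $0=0 $1=0 $2=14 $3=14 $4=14
PC=10 ori   $2, $1, 2        | $0=0 $1=0 $2=2 $3=14 $4=14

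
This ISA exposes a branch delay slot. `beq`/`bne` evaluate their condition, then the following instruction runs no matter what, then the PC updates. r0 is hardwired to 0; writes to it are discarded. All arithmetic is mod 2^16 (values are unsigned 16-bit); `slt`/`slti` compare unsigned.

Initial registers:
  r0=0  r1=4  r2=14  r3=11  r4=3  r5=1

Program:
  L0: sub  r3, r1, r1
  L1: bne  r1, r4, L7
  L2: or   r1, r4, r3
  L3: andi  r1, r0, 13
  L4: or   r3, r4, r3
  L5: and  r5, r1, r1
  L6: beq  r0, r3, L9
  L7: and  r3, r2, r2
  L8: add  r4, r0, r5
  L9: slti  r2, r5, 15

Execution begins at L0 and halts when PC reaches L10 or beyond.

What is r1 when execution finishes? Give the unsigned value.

3

PC=0  sub  r3, r1, r1        | r0=0 r1=4 r2=14 r3=0 r4=3 r5=1
PC=1  bne  r1, r4, L7        | r0=0 r1=4 r2=14 r3=0 r4=3 r5=1  [TAKEN]
PC=2  or   r1, r4, r3        | r0=0 r1=3 r2=14 r3=0 r4=3 r5=1
PC=7  and  r3, r2, r2        | r0=0 r1=3 r2=14 r3=14 r4=3 r5=1
PC=8  add  r4, r0, r5        | r0=0 r1=3 r2=14 r3=14 r4=1 r5=1
PC=9  slti  r2, r5, 15       | r0=0 r1=3 r2=1 r3=14 r4=1 r5=1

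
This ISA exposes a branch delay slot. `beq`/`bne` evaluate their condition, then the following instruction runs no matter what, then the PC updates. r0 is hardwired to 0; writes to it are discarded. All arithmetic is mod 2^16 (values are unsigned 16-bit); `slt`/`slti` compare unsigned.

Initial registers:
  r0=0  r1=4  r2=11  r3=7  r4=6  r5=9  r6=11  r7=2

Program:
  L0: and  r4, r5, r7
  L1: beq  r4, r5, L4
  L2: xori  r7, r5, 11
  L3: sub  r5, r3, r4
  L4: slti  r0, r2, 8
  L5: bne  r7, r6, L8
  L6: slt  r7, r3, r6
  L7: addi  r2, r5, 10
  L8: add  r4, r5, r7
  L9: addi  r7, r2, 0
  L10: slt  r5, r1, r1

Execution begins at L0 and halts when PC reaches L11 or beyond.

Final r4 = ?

#0 and  r4, r5, r7 ; 0/4/11/7/0/9/11/2
#1 beq  r4, r5, L4 ; 0/4/11/7/0/9/11/2 ; →fallthru
#2 xori  r7, r5, 11 ; 0/4/11/7/0/9/11/2
#3 sub  r5, r3, r4 ; 0/4/11/7/0/7/11/2
#4 slti  r0, r2, 8 ; 0/4/11/7/0/7/11/2
#5 bne  r7, r6, L8 ; 0/4/11/7/0/7/11/2 ; →target
#6 slt  r7, r3, r6 ; 0/4/11/7/0/7/11/1
#8 add  r4, r5, r7 ; 0/4/11/7/8/7/11/1
#9 addi  r7, r2, 0 ; 0/4/11/7/8/7/11/11
#10 slt  r5, r1, r1 ; 0/4/11/7/8/0/11/11

8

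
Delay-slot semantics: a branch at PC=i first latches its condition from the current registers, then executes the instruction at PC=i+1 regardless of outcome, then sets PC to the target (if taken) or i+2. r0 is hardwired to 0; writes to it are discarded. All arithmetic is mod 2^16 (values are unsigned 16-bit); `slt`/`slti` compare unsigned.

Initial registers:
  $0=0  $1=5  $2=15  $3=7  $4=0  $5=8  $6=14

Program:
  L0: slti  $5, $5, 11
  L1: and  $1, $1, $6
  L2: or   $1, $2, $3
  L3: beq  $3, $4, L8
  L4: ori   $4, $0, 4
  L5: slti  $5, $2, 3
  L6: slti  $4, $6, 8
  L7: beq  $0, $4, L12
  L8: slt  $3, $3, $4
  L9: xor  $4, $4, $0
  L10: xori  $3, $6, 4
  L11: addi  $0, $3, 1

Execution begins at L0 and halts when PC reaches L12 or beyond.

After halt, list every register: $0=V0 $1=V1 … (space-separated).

#0 slti  $5, $5, 11 ; 0/5/15/7/0/1/14
#1 and  $1, $1, $6 ; 0/4/15/7/0/1/14
#2 or   $1, $2, $3 ; 0/15/15/7/0/1/14
#3 beq  $3, $4, L8 ; 0/15/15/7/0/1/14 ; →fallthru
#4 ori   $4, $0, 4 ; 0/15/15/7/4/1/14
#5 slti  $5, $2, 3 ; 0/15/15/7/4/0/14
#6 slti  $4, $6, 8 ; 0/15/15/7/0/0/14
#7 beq  $0, $4, L12 ; 0/15/15/7/0/0/14 ; →target
#8 slt  $3, $3, $4 ; 0/15/15/0/0/0/14

$0=0 $1=15 $2=15 $3=0 $4=0 $5=0 $6=14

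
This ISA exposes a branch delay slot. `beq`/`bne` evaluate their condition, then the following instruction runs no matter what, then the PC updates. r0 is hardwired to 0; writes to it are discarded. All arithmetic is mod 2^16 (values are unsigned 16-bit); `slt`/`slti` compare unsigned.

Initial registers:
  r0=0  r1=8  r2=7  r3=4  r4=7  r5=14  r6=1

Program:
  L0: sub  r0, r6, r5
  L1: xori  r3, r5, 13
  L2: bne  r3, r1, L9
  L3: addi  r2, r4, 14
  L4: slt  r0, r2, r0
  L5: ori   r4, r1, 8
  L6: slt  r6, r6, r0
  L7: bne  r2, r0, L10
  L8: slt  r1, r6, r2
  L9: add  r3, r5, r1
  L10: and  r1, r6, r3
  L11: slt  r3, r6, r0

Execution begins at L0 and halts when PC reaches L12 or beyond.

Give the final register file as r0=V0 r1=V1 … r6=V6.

PC=0  sub  r0, r6, r5        | r0=0 r1=8 r2=7 r3=4 r4=7 r5=14 r6=1
PC=1  xori  r3, r5, 13       | r0=0 r1=8 r2=7 r3=3 r4=7 r5=14 r6=1
PC=2  bne  r3, r1, L9        | r0=0 r1=8 r2=7 r3=3 r4=7 r5=14 r6=1  [TAKEN]
PC=3  addi  r2, r4, 14       | r0=0 r1=8 r2=21 r3=3 r4=7 r5=14 r6=1
PC=9  add  r3, r5, r1        | r0=0 r1=8 r2=21 r3=22 r4=7 r5=14 r6=1
PC=10 and  r1, r6, r3        | r0=0 r1=0 r2=21 r3=22 r4=7 r5=14 r6=1
PC=11 slt  r3, r6, r0        | r0=0 r1=0 r2=21 r3=0 r4=7 r5=14 r6=1

r0=0 r1=0 r2=21 r3=0 r4=7 r5=14 r6=1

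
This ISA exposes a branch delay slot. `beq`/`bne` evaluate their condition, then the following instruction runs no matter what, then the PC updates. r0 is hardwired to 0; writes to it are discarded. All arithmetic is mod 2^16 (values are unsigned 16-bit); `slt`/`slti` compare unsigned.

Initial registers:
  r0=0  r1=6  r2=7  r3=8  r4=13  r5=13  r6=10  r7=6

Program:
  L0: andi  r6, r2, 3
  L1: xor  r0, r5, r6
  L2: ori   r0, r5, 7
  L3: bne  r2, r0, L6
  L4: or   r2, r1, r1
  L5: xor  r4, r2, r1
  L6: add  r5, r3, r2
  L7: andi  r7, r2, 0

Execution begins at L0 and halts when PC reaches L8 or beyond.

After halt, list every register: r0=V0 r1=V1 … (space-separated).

[0] andi  r6, r2, 3  →  {r0:0, r1:6, r2:7, r3:8, r4:13, r5:13, r6:3, r7:6}
[1] xor  r0, r5, r6  →  {r0:0, r1:6, r2:7, r3:8, r4:13, r5:13, r6:3, r7:6}
[2] ori   r0, r5, 7  →  {r0:0, r1:6, r2:7, r3:8, r4:13, r5:13, r6:3, r7:6}
[3] bne  r2, r0, L6  →  {r0:0, r1:6, r2:7, r3:8, r4:13, r5:13, r6:3, r7:6}  ⟨branch taken⟩
[4] or   r2, r1, r1  →  {r0:0, r1:6, r2:6, r3:8, r4:13, r5:13, r6:3, r7:6}
[6] add  r5, r3, r2  →  {r0:0, r1:6, r2:6, r3:8, r4:13, r5:14, r6:3, r7:6}
[7] andi  r7, r2, 0  →  {r0:0, r1:6, r2:6, r3:8, r4:13, r5:14, r6:3, r7:0}

r0=0 r1=6 r2=6 r3=8 r4=13 r5=14 r6=3 r7=0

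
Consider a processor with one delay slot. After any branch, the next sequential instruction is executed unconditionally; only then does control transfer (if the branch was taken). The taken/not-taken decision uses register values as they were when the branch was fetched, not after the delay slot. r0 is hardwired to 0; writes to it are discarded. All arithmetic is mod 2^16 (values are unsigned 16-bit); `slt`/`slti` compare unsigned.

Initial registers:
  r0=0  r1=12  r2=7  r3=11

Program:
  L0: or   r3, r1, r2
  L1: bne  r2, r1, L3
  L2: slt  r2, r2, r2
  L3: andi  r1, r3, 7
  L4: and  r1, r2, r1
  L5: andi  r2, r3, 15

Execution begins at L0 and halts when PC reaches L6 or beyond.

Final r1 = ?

#0 or   r3, r1, r2 ; 0/12/7/15
#1 bne  r2, r1, L3 ; 0/12/7/15 ; →target
#2 slt  r2, r2, r2 ; 0/12/0/15
#3 andi  r1, r3, 7 ; 0/7/0/15
#4 and  r1, r2, r1 ; 0/0/0/15
#5 andi  r2, r3, 15 ; 0/0/15/15

0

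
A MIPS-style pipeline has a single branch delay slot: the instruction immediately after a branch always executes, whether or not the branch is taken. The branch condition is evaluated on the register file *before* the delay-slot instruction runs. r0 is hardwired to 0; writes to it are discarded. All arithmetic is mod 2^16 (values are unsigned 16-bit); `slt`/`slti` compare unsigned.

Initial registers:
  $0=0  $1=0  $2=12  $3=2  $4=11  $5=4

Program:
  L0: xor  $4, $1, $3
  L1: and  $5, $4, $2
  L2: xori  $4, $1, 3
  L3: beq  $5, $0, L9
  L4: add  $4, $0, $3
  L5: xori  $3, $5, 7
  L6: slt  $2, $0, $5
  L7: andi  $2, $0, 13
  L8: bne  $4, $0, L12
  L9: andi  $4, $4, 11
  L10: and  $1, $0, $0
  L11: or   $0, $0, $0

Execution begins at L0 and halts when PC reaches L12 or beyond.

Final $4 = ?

  step pc=0: xor  $4, $1, $3  regs=(0,0,12,2,2,4)
  step pc=1: and  $5, $4, $2  regs=(0,0,12,2,2,0)
  step pc=2: xori  $4, $1, 3  regs=(0,0,12,2,3,0)
  step pc=3: beq  $5, $0, L9  cond=T  regs=(0,0,12,2,3,0)
  step pc=4: add  $4, $0, $3  regs=(0,0,12,2,2,0)
  step pc=9: andi  $4, $4, 11  regs=(0,0,12,2,2,0)
  step pc=10: and  $1, $0, $0  regs=(0,0,12,2,2,0)
  step pc=11: or   $0, $0, $0  regs=(0,0,12,2,2,0)

2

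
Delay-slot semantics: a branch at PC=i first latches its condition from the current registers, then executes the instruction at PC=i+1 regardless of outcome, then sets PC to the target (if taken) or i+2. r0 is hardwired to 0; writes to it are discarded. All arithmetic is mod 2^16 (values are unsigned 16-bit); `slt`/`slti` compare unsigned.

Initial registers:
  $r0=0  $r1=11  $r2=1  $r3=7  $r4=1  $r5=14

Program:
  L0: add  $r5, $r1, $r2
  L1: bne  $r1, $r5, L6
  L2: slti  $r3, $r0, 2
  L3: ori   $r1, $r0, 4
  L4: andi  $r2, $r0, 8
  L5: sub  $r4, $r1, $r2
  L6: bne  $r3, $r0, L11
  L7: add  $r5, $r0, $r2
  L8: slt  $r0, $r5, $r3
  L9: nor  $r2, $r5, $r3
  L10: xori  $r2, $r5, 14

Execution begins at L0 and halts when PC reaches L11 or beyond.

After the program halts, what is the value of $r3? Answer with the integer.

PC=0  add  $r5, $r1, $r2     | $r0=0 $r1=11 $r2=1 $r3=7 $r4=1 $r5=12
PC=1  bne  $r1, $r5, L6      | $r0=0 $r1=11 $r2=1 $r3=7 $r4=1 $r5=12  [TAKEN]
PC=2  slti  $r3, $r0, 2      | $r0=0 $r1=11 $r2=1 $r3=1 $r4=1 $r5=12
PC=6  bne  $r3, $r0, L11     | $r0=0 $r1=11 $r2=1 $r3=1 $r4=1 $r5=12  [TAKEN]
PC=7  add  $r5, $r0, $r2     | $r0=0 $r1=11 $r2=1 $r3=1 $r4=1 $r5=1

1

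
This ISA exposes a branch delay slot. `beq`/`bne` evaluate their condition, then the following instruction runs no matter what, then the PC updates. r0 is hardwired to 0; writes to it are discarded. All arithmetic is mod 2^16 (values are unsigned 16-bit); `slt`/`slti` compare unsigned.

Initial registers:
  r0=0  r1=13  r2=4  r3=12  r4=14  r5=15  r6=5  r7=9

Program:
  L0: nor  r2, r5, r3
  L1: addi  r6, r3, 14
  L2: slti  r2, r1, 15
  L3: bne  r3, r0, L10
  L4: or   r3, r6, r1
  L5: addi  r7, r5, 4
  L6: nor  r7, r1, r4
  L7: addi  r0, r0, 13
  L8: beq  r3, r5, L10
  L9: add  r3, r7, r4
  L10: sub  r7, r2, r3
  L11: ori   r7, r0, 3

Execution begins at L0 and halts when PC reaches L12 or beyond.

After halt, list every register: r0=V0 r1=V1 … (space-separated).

  step pc=0: nor  r2, r5, r3  regs=(0,13,65520,12,14,15,5,9)
  step pc=1: addi  r6, r3, 14  regs=(0,13,65520,12,14,15,26,9)
  step pc=2: slti  r2, r1, 15  regs=(0,13,1,12,14,15,26,9)
  step pc=3: bne  r3, r0, L10  cond=T  regs=(0,13,1,12,14,15,26,9)
  step pc=4: or   r3, r6, r1  regs=(0,13,1,31,14,15,26,9)
  step pc=10: sub  r7, r2, r3  regs=(0,13,1,31,14,15,26,65506)
  step pc=11: ori   r7, r0, 3  regs=(0,13,1,31,14,15,26,3)

r0=0 r1=13 r2=1 r3=31 r4=14 r5=15 r6=26 r7=3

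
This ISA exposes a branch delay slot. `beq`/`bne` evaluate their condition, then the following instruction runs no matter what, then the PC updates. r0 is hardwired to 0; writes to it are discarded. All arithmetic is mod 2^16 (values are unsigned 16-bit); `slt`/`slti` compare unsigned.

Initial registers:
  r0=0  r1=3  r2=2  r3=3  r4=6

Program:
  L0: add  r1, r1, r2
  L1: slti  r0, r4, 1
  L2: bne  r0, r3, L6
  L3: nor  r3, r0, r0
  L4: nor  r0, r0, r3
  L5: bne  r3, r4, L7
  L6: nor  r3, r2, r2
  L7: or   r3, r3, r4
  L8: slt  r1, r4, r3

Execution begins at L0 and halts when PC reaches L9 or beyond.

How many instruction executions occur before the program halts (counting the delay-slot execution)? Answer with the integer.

7

PC=0  add  r1, r1, r2        | r0=0 r1=5 r2=2 r3=3 r4=6
PC=1  slti  r0, r4, 1        | r0=0 r1=5 r2=2 r3=3 r4=6
PC=2  bne  r0, r3, L6        | r0=0 r1=5 r2=2 r3=3 r4=6  [TAKEN]
PC=3  nor  r3, r0, r0        | r0=0 r1=5 r2=2 r3=65535 r4=6
PC=6  nor  r3, r2, r2        | r0=0 r1=5 r2=2 r3=65533 r4=6
PC=7  or   r3, r3, r4        | r0=0 r1=5 r2=2 r3=65535 r4=6
PC=8  slt  r1, r4, r3        | r0=0 r1=1 r2=2 r3=65535 r4=6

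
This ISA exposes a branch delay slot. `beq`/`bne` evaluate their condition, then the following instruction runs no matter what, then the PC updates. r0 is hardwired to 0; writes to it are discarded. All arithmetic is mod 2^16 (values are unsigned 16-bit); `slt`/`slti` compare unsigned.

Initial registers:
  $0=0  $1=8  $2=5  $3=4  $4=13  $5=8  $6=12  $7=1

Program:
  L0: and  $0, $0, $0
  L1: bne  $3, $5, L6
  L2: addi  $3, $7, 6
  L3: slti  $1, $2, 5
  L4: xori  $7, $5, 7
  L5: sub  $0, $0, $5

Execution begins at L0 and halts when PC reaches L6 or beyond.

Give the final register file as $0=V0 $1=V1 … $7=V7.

$0=0 $1=8 $2=5 $3=7 $4=13 $5=8 $6=12 $7=1

[0] and  $0, $0, $0  →  {$0:0, $1:8, $2:5, $3:4, $4:13, $5:8, $6:12, $7:1}
[1] bne  $3, $5, L6  →  {$0:0, $1:8, $2:5, $3:4, $4:13, $5:8, $6:12, $7:1}  ⟨branch taken⟩
[2] addi  $3, $7, 6  →  {$0:0, $1:8, $2:5, $3:7, $4:13, $5:8, $6:12, $7:1}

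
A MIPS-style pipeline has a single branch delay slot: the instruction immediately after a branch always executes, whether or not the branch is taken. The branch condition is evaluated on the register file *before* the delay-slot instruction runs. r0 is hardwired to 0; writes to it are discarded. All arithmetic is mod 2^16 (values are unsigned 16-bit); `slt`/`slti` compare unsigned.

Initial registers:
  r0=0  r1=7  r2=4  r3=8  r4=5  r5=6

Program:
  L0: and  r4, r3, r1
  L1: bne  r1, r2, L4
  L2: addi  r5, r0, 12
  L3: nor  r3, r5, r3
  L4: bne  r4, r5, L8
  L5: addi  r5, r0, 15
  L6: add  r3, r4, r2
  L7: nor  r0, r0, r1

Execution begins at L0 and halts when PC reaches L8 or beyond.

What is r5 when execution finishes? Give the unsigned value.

15

PC=0  and  r4, r3, r1        | r0=0 r1=7 r2=4 r3=8 r4=0 r5=6
PC=1  bne  r1, r2, L4        | r0=0 r1=7 r2=4 r3=8 r4=0 r5=6  [TAKEN]
PC=2  addi  r5, r0, 12       | r0=0 r1=7 r2=4 r3=8 r4=0 r5=12
PC=4  bne  r4, r5, L8        | r0=0 r1=7 r2=4 r3=8 r4=0 r5=12  [TAKEN]
PC=5  addi  r5, r0, 15       | r0=0 r1=7 r2=4 r3=8 r4=0 r5=15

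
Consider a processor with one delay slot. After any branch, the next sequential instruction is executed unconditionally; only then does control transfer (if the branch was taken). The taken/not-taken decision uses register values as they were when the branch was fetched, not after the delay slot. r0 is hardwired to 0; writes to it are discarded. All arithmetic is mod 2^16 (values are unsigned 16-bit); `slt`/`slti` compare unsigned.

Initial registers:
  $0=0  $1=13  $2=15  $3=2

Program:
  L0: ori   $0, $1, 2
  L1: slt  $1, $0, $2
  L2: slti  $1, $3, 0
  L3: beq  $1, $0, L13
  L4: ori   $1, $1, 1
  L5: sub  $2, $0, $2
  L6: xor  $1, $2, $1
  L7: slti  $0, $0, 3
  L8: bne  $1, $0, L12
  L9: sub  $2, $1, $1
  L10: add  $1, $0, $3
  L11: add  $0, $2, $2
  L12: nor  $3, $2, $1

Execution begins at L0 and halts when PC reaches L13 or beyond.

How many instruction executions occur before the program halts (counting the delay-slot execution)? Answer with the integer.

PC=0  ori   $0, $1, 2        | $0=0 $1=13 $2=15 $3=2
PC=1  slt  $1, $0, $2        | $0=0 $1=1 $2=15 $3=2
PC=2  slti  $1, $3, 0        | $0=0 $1=0 $2=15 $3=2
PC=3  beq  $1, $0, L13       | $0=0 $1=0 $2=15 $3=2  [TAKEN]
PC=4  ori   $1, $1, 1        | $0=0 $1=1 $2=15 $3=2

5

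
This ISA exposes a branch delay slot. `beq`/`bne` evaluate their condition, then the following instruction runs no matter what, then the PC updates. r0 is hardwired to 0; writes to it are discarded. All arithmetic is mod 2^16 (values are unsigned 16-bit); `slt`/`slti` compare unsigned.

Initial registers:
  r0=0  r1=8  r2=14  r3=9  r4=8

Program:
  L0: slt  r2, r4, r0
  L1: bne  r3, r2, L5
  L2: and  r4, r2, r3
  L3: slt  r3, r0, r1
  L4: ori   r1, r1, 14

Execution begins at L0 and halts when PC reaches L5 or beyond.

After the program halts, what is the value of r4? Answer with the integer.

0

  step pc=0: slt  r2, r4, r0  regs=(0,8,0,9,8)
  step pc=1: bne  r3, r2, L5  cond=T  regs=(0,8,0,9,8)
  step pc=2: and  r4, r2, r3  regs=(0,8,0,9,0)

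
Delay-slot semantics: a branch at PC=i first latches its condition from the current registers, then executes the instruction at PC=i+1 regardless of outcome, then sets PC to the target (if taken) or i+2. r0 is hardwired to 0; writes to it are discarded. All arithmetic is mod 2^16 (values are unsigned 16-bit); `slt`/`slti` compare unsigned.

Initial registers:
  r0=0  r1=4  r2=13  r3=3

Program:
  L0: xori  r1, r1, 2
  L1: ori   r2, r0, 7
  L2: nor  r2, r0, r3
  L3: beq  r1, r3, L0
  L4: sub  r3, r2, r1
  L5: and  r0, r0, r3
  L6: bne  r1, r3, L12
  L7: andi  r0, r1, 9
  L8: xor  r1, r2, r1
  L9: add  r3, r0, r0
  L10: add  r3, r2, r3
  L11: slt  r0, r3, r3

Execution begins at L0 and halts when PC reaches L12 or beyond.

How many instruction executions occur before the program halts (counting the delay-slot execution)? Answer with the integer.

PC=0  xori  r1, r1, 2        | r0=0 r1=6 r2=13 r3=3
PC=1  ori   r2, r0, 7        | r0=0 r1=6 r2=7 r3=3
PC=2  nor  r2, r0, r3        | r0=0 r1=6 r2=65532 r3=3
PC=3  beq  r1, r3, L0        | r0=0 r1=6 r2=65532 r3=3  [not taken]
PC=4  sub  r3, r2, r1        | r0=0 r1=6 r2=65532 r3=65526
PC=5  and  r0, r0, r3        | r0=0 r1=6 r2=65532 r3=65526
PC=6  bne  r1, r3, L12       | r0=0 r1=6 r2=65532 r3=65526  [TAKEN]
PC=7  andi  r0, r1, 9        | r0=0 r1=6 r2=65532 r3=65526

8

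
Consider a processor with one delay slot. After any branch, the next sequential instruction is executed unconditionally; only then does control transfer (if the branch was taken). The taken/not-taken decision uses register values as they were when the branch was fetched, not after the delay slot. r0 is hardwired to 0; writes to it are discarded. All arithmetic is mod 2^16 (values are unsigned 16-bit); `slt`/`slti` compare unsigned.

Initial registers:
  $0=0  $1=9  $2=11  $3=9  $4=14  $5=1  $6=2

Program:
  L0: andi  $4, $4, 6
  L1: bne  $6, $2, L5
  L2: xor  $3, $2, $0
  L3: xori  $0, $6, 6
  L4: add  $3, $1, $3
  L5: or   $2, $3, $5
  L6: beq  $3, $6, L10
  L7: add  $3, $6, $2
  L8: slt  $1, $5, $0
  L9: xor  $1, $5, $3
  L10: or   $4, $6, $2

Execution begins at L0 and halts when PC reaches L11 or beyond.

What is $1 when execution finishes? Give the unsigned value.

12

#0 andi  $4, $4, 6 ; 0/9/11/9/6/1/2
#1 bne  $6, $2, L5 ; 0/9/11/9/6/1/2 ; →target
#2 xor  $3, $2, $0 ; 0/9/11/11/6/1/2
#5 or   $2, $3, $5 ; 0/9/11/11/6/1/2
#6 beq  $3, $6, L10 ; 0/9/11/11/6/1/2 ; →fallthru
#7 add  $3, $6, $2 ; 0/9/11/13/6/1/2
#8 slt  $1, $5, $0 ; 0/0/11/13/6/1/2
#9 xor  $1, $5, $3 ; 0/12/11/13/6/1/2
#10 or   $4, $6, $2 ; 0/12/11/13/11/1/2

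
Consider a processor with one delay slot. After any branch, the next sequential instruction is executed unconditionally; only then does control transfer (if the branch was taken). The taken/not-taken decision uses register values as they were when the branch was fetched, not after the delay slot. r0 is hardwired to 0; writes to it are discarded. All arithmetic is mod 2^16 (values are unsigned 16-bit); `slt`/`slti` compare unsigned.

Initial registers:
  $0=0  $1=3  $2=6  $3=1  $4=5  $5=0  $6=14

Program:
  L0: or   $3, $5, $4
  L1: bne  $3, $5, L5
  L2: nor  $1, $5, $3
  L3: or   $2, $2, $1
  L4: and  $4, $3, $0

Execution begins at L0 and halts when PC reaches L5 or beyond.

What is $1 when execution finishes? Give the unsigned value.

[0] or   $3, $5, $4  →  {$0:0, $1:3, $2:6, $3:5, $4:5, $5:0, $6:14}
[1] bne  $3, $5, L5  →  {$0:0, $1:3, $2:6, $3:5, $4:5, $5:0, $6:14}  ⟨branch taken⟩
[2] nor  $1, $5, $3  →  {$0:0, $1:65530, $2:6, $3:5, $4:5, $5:0, $6:14}

65530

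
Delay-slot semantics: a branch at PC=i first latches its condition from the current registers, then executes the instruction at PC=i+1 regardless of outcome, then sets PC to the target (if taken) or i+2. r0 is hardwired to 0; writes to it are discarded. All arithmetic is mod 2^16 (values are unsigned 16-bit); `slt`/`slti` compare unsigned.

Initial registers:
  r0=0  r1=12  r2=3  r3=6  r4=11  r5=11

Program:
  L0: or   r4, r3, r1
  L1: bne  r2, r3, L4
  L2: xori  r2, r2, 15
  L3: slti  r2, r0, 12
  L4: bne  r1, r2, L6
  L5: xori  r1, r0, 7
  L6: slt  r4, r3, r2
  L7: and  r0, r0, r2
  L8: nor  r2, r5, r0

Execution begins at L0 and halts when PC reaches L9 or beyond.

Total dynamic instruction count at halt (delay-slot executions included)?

8

PC=0  or   r4, r3, r1        | r0=0 r1=12 r2=3 r3=6 r4=14 r5=11
PC=1  bne  r2, r3, L4        | r0=0 r1=12 r2=3 r3=6 r4=14 r5=11  [TAKEN]
PC=2  xori  r2, r2, 15       | r0=0 r1=12 r2=12 r3=6 r4=14 r5=11
PC=4  bne  r1, r2, L6        | r0=0 r1=12 r2=12 r3=6 r4=14 r5=11  [not taken]
PC=5  xori  r1, r0, 7        | r0=0 r1=7 r2=12 r3=6 r4=14 r5=11
PC=6  slt  r4, r3, r2        | r0=0 r1=7 r2=12 r3=6 r4=1 r5=11
PC=7  and  r0, r0, r2        | r0=0 r1=7 r2=12 r3=6 r4=1 r5=11
PC=8  nor  r2, r5, r0        | r0=0 r1=7 r2=65524 r3=6 r4=1 r5=11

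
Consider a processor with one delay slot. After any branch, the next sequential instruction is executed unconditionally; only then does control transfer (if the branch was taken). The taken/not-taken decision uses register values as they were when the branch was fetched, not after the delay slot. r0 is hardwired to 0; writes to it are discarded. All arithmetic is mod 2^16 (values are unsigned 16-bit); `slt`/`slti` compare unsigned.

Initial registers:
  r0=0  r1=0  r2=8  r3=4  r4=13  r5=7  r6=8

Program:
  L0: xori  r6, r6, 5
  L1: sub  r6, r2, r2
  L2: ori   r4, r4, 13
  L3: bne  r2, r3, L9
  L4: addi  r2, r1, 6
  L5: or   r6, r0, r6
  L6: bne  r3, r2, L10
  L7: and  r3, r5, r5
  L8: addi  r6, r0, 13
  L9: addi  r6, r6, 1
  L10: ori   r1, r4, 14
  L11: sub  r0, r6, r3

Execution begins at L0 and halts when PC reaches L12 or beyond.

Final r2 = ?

[0] xori  r6, r6, 5  →  {r0:0, r1:0, r2:8, r3:4, r4:13, r5:7, r6:13}
[1] sub  r6, r2, r2  →  {r0:0, r1:0, r2:8, r3:4, r4:13, r5:7, r6:0}
[2] ori   r4, r4, 13  →  {r0:0, r1:0, r2:8, r3:4, r4:13, r5:7, r6:0}
[3] bne  r2, r3, L9  →  {r0:0, r1:0, r2:8, r3:4, r4:13, r5:7, r6:0}  ⟨branch taken⟩
[4] addi  r2, r1, 6  →  {r0:0, r1:0, r2:6, r3:4, r4:13, r5:7, r6:0}
[9] addi  r6, r6, 1  →  {r0:0, r1:0, r2:6, r3:4, r4:13, r5:7, r6:1}
[10] ori   r1, r4, 14  →  {r0:0, r1:15, r2:6, r3:4, r4:13, r5:7, r6:1}
[11] sub  r0, r6, r3  →  {r0:0, r1:15, r2:6, r3:4, r4:13, r5:7, r6:1}

6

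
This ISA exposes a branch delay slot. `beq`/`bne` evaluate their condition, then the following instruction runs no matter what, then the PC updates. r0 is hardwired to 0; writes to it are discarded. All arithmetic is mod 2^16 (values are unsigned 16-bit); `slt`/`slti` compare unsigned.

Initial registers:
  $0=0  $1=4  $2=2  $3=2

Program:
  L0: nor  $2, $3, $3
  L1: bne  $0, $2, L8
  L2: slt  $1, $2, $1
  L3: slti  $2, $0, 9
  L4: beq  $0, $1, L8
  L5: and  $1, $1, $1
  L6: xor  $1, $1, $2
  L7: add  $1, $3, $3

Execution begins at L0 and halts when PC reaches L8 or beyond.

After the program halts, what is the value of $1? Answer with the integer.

0

PC=0  nor  $2, $3, $3        | $0=0 $1=4 $2=65533 $3=2
PC=1  bne  $0, $2, L8        | $0=0 $1=4 $2=65533 $3=2  [TAKEN]
PC=2  slt  $1, $2, $1        | $0=0 $1=0 $2=65533 $3=2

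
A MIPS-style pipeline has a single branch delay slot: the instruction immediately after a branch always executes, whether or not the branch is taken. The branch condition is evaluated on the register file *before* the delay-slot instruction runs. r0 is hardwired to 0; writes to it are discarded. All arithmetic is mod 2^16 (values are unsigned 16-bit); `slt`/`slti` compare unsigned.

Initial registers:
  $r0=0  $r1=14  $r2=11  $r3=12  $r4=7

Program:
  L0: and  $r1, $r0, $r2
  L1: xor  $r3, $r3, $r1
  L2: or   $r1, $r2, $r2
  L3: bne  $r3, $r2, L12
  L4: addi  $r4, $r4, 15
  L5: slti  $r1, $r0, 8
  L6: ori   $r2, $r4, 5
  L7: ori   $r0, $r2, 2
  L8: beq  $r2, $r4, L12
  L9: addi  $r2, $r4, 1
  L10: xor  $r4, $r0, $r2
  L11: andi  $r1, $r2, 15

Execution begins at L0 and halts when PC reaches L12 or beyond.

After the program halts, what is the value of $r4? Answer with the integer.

PC=0  and  $r1, $r0, $r2     | $r0=0 $r1=0 $r2=11 $r3=12 $r4=7
PC=1  xor  $r3, $r3, $r1     | $r0=0 $r1=0 $r2=11 $r3=12 $r4=7
PC=2  or   $r1, $r2, $r2     | $r0=0 $r1=11 $r2=11 $r3=12 $r4=7
PC=3  bne  $r3, $r2, L12     | $r0=0 $r1=11 $r2=11 $r3=12 $r4=7  [TAKEN]
PC=4  addi  $r4, $r4, 15     | $r0=0 $r1=11 $r2=11 $r3=12 $r4=22

22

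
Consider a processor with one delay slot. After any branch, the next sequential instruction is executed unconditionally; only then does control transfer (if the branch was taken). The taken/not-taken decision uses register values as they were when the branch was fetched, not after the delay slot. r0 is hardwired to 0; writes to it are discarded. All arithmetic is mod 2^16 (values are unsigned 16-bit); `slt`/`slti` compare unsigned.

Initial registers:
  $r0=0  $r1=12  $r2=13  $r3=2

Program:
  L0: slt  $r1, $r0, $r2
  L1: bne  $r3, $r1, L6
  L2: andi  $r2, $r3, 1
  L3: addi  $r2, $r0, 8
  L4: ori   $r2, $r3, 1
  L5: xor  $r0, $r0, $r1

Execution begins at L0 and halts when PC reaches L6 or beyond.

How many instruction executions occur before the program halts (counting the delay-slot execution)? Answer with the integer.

3

[0] slt  $r1, $r0, $r2  →  {$r0:0, $r1:1, $r2:13, $r3:2}
[1] bne  $r3, $r1, L6  →  {$r0:0, $r1:1, $r2:13, $r3:2}  ⟨branch taken⟩
[2] andi  $r2, $r3, 1  →  {$r0:0, $r1:1, $r2:0, $r3:2}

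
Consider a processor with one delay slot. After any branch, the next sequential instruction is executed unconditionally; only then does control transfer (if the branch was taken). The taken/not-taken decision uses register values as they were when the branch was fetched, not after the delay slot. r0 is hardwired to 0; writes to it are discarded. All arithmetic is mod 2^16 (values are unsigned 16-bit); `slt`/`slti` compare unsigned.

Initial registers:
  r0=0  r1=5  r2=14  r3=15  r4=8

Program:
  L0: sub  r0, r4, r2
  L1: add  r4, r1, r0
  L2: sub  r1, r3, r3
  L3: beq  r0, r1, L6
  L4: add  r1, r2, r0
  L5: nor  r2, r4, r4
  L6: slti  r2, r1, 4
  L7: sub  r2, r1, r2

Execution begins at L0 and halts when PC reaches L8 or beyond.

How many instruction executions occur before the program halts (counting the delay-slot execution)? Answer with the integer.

[0] sub  r0, r4, r2  →  {r0:0, r1:5, r2:14, r3:15, r4:8}
[1] add  r4, r1, r0  →  {r0:0, r1:5, r2:14, r3:15, r4:5}
[2] sub  r1, r3, r3  →  {r0:0, r1:0, r2:14, r3:15, r4:5}
[3] beq  r0, r1, L6  →  {r0:0, r1:0, r2:14, r3:15, r4:5}  ⟨branch taken⟩
[4] add  r1, r2, r0  →  {r0:0, r1:14, r2:14, r3:15, r4:5}
[6] slti  r2, r1, 4  →  {r0:0, r1:14, r2:0, r3:15, r4:5}
[7] sub  r2, r1, r2  →  {r0:0, r1:14, r2:14, r3:15, r4:5}

7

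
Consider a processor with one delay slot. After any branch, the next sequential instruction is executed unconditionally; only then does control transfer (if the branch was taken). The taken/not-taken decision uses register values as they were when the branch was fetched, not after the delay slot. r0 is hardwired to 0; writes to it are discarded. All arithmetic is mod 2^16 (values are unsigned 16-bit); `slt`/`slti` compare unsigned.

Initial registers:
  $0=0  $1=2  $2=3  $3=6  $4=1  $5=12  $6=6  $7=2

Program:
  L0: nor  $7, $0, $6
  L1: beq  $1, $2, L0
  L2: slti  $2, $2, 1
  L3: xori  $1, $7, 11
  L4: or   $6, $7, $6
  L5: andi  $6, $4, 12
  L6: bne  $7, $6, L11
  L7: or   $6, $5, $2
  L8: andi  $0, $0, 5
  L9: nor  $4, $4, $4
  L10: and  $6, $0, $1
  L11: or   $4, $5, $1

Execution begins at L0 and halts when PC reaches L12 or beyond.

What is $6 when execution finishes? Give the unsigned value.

[0] nor  $7, $0, $6  →  {$0:0, $1:2, $2:3, $3:6, $4:1, $5:12, $6:6, $7:65529}
[1] beq  $1, $2, L0  →  {$0:0, $1:2, $2:3, $3:6, $4:1, $5:12, $6:6, $7:65529}  ⟨branch fallthrough⟩
[2] slti  $2, $2, 1  →  {$0:0, $1:2, $2:0, $3:6, $4:1, $5:12, $6:6, $7:65529}
[3] xori  $1, $7, 11  →  {$0:0, $1:65522, $2:0, $3:6, $4:1, $5:12, $6:6, $7:65529}
[4] or   $6, $7, $6  →  {$0:0, $1:65522, $2:0, $3:6, $4:1, $5:12, $6:65535, $7:65529}
[5] andi  $6, $4, 12  →  {$0:0, $1:65522, $2:0, $3:6, $4:1, $5:12, $6:0, $7:65529}
[6] bne  $7, $6, L11  →  {$0:0, $1:65522, $2:0, $3:6, $4:1, $5:12, $6:0, $7:65529}  ⟨branch taken⟩
[7] or   $6, $5, $2  →  {$0:0, $1:65522, $2:0, $3:6, $4:1, $5:12, $6:12, $7:65529}
[11] or   $4, $5, $1  →  {$0:0, $1:65522, $2:0, $3:6, $4:65534, $5:12, $6:12, $7:65529}

12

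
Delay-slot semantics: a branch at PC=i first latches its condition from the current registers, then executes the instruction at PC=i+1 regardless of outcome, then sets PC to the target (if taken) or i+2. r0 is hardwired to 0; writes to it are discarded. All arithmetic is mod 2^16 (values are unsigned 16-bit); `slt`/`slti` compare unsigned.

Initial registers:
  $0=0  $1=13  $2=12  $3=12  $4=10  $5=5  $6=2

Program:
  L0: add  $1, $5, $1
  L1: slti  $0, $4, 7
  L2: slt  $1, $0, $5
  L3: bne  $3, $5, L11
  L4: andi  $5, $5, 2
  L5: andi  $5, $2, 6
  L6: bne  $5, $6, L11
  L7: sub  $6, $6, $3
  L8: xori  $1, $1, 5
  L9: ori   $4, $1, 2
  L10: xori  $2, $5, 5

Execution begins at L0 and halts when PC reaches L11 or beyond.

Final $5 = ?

0

[0] add  $1, $5, $1  →  {$0:0, $1:18, $2:12, $3:12, $4:10, $5:5, $6:2}
[1] slti  $0, $4, 7  →  {$0:0, $1:18, $2:12, $3:12, $4:10, $5:5, $6:2}
[2] slt  $1, $0, $5  →  {$0:0, $1:1, $2:12, $3:12, $4:10, $5:5, $6:2}
[3] bne  $3, $5, L11  →  {$0:0, $1:1, $2:12, $3:12, $4:10, $5:5, $6:2}  ⟨branch taken⟩
[4] andi  $5, $5, 2  →  {$0:0, $1:1, $2:12, $3:12, $4:10, $5:0, $6:2}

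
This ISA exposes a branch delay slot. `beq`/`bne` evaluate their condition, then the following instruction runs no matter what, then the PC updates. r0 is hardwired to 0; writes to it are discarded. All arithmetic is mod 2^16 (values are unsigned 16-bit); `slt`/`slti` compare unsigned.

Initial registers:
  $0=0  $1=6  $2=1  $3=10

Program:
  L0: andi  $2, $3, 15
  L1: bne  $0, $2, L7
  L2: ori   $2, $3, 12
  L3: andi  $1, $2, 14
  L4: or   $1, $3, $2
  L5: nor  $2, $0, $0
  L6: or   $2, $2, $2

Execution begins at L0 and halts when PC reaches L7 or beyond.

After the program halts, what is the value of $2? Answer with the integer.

14

#0 andi  $2, $3, 15 ; 0/6/10/10
#1 bne  $0, $2, L7 ; 0/6/10/10 ; →target
#2 ori   $2, $3, 12 ; 0/6/14/10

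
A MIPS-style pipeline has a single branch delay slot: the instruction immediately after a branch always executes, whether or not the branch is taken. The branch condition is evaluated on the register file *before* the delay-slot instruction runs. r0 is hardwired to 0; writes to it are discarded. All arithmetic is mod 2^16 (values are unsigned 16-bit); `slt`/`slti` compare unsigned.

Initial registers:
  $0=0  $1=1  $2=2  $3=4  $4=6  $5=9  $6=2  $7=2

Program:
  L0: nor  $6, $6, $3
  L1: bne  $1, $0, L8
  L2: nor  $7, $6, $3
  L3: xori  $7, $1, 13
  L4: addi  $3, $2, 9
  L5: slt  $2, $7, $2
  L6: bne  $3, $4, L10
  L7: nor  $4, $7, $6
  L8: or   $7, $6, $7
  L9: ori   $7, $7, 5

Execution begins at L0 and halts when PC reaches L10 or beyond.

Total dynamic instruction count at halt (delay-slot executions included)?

5

#0 nor  $6, $6, $3 ; 0/1/2/4/6/9/65529/2
#1 bne  $1, $0, L8 ; 0/1/2/4/6/9/65529/2 ; →target
#2 nor  $7, $6, $3 ; 0/1/2/4/6/9/65529/2
#8 or   $7, $6, $7 ; 0/1/2/4/6/9/65529/65531
#9 ori   $7, $7, 5 ; 0/1/2/4/6/9/65529/65535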